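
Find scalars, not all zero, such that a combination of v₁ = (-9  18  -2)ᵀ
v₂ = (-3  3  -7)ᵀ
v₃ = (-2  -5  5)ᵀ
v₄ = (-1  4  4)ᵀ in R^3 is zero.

Write the vectors as columns of a matrix and find a nonzero vector in its null space.
One solution (up to scaling) is (1, -2, 0, -3).

v₁ - 2v₂ - 3v₄ = 0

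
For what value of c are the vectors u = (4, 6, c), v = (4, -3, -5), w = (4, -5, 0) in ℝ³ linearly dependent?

Dependence holds iff the 3×3 matrix [u v w] is singular.
Cofactor expansion gives det = -8*c - 220.
This vanishes exactly when c = -55/2.

c = -55/2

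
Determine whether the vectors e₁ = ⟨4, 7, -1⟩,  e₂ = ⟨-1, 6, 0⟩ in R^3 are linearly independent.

Row-reduce the matrix whose columns are e₁, e₂.
The reduction yields 2 nonzero rows, so the rank is 2.
Since rank = 2 (the number of vectors), the set is linearly independent.

linearly independent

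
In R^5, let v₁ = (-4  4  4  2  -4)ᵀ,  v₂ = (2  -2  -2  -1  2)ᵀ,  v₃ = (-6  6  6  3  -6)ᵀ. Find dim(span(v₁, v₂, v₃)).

Form the matrix with v₁, v₂, v₃ as columns and reduce.
Reduction leaves 1 leading entry, giving rank 1.

1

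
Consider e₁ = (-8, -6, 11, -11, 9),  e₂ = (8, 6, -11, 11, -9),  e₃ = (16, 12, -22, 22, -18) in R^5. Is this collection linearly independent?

linearly dependent

Place the vectors as rows of a 3×5 matrix and reduce to echelon form.
The reduction yields 1 nonzero row, so the rank is 1.
Since rank 1 < 3, the set is linearly dependent.
Indeed e₁ + e₂ = 0.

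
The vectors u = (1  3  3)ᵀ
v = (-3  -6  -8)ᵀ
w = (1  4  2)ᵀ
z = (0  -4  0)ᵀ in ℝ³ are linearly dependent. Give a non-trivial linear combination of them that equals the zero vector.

2u + v + w + z = 0

Set up α₁u + … + α₄z = 0 and solve the homogeneous system.
A generator of the null space is (2, 1, 1, 1).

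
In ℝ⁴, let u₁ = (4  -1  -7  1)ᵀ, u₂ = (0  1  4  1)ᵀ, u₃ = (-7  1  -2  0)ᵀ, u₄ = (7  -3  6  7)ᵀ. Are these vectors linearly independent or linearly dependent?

linearly independent

Row-reduce the matrix whose columns are u₁, u₂, u₃, u₄.
The reduction yields 4 nonzero rows, so the rank is 4.
Since rank = 4 (the number of vectors), the set is linearly independent.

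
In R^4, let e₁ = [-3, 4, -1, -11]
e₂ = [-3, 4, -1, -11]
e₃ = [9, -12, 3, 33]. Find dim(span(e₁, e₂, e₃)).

Form the matrix with e₁, e₂, e₃ as columns and reduce.
There is 1 pivot column, so rank = 1.

1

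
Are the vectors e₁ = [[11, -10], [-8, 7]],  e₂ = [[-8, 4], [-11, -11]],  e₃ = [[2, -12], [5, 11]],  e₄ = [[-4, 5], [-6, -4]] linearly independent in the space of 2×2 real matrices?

Write each element as a coordinate vector in ℝ⁴ using {E₁₁, E₁₂, E₂₁, E₂₂}.
Form the 4×4 matrix with these as columns; its determinant is -7820.
A nonzero determinant means the columns are linearly independent.

linearly independent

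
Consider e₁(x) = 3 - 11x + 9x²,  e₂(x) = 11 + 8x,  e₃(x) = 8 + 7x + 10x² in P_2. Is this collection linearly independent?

Write each element as a coordinate vector in ℝ³ using {1, x, x²}.
The matrix [e₁|e₂|e₃] has determinant 1567.
A nonzero determinant means the columns are linearly independent.

linearly independent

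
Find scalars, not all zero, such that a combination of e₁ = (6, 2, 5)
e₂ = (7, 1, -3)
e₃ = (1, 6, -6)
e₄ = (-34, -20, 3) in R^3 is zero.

3e₁ + 2e₂ + 2e₃ + e₄ = 0

Solve the homogeneous system with e₁, e₂, e₃, e₄ as columns by row-reducing the coefficient matrix.
A generator of the null space is (3, 2, 2, 1).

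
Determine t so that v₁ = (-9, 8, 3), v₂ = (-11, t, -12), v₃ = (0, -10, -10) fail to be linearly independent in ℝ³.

Dependence holds iff the 3×3 matrix [v₁ v₂ v₃] is singular.
Cofactor expansion gives det = 90*t + 530.
This vanishes exactly when t = -53/9.

t = -53/9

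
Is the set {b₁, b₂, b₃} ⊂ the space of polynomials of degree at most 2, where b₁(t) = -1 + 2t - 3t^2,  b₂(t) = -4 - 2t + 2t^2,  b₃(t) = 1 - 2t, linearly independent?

linearly independent

Write each element as a coordinate vector in ℝ³ using {1, t, t^2}.
The matrix [b₁|b₂|b₃] has determinant -30.
A nonzero determinant means the columns are linearly independent.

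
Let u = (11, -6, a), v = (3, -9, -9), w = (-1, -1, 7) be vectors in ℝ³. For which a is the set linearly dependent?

Place the vectors as rows of a 3×3 matrix; dependence ⇔ determinant zero.
The determinant works out to -12*a - 720.
Solving -12*a - 720 = 0 yields a = -60.

a = -60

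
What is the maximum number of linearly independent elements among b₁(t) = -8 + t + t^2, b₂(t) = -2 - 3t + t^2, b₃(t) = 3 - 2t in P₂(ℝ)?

2

Use coordinates relative to {1, t, t^2}.
Put the 3×3 matrix [b₁|b₂|b₃] into echelon form.
The echelon form has 2 nonzero rows, so the rank is 2.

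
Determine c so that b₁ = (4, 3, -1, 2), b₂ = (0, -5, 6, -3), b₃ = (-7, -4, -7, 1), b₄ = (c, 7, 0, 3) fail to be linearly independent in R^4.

Place the vectors as rows of a 4×4 matrix; dependence ⇔ determinant zero.
Expanding, det = 456 - 56*c.
This vanishes exactly when c = 57/7.

c = 57/7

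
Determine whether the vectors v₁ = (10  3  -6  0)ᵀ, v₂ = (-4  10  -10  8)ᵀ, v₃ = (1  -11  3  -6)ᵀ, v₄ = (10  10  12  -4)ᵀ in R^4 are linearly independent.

The matrix [v₁|v₂|v₃|v₄] has determinant 3008.
A nonzero determinant means the columns are linearly independent.

linearly independent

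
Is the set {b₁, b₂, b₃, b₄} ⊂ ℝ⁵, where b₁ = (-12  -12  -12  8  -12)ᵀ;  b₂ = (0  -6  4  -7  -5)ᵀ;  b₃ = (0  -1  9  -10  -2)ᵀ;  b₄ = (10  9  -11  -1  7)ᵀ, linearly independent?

Place the vectors as rows of a 4×5 matrix and reduce to echelon form.
The reduction yields 4 nonzero rows, so the rank is 4.
Since rank = 4 (the number of vectors), the set is linearly independent.

linearly independent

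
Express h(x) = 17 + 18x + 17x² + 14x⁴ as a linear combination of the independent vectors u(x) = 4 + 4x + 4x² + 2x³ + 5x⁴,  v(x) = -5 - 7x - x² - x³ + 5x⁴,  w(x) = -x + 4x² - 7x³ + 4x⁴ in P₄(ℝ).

Take coordinate vectors relative to {1, x, …, x⁴}.
Since u, v, w are independent, the coefficients expressing h are uniquely determined by a linear system.
Row-reducing the augmented matrix gives the unique coefficients (α₁, α₂, α₃) = (3, -1, 1).

h = 3u - v + w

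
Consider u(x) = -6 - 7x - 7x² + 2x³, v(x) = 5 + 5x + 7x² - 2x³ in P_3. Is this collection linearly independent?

Take coordinates with respect to the standard basis {1, x, …, x³}.
Place the vectors as rows of a 2×4 matrix and reduce to echelon form.
The reduction yields 2 nonzero rows, so the rank is 2.
Since rank = 2 (the number of vectors), the set is linearly independent.

linearly independent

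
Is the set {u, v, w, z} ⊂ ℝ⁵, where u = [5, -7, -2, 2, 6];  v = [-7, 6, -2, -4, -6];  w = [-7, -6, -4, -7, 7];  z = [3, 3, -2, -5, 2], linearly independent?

linearly independent

Place the vectors as rows of a 4×5 matrix and reduce to echelon form.
The reduction yields 4 nonzero rows, so the rank is 4.
Since rank = 4 (the number of vectors), the set is linearly independent.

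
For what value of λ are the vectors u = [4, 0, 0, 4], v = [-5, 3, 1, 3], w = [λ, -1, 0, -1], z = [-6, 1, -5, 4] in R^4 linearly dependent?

λ = 17/8

The vectors are dependent exactly when the determinant of the matrix with rows u, v, w, z vanishes.
Expanding, det = 136 - 64*λ.
Setting this to zero gives λ = 17/8.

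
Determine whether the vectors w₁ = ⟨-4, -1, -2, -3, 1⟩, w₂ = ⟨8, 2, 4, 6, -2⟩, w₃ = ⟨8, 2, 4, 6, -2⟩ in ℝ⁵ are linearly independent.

Row-reduce the matrix whose columns are w₁, w₂, w₃.
The reduction yields 1 nonzero row, so the rank is 1.
Since rank 1 < 3, the set is linearly dependent.

linearly dependent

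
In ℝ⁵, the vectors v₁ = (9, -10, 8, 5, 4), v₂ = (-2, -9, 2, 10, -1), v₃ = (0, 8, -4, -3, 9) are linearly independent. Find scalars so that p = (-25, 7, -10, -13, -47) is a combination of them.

Set up the augmented matrix [v₁ | v₂ | v₃ | p] and row-reduce.
Row-reducing the augmented matrix gives the unique coefficients (c₁, c₂, c₃) = (-3, -1, -4).

p = -3v₁ - v₂ - 4v₃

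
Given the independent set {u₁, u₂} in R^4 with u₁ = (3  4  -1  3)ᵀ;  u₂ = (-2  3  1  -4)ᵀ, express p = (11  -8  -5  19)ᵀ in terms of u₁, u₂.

p = u₁ - 4u₂

Solve the system with u₁, u₂ as columns and p as the right-hand side.
The system has the unique solution (α₁, α₂) = (1, -4).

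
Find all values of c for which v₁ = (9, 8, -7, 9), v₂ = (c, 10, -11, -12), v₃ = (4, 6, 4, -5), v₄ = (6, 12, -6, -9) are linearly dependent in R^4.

c = 7/3

Place the vectors as rows of a 4×4 matrix; dependence ⇔ determinant zero.
The determinant works out to 1242*c - 2898.
Setting this to zero gives c = 7/3.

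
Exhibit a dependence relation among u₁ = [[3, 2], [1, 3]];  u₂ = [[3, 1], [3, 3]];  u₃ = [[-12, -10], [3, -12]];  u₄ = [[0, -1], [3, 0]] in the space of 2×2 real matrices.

3u₁ + u₂ + u₃ - 3u₄ = 0

Pass to coordinate vectors relative to the basis {E₁₁, E₁₂, E₂₁, E₂₂}.
Row-reduce the matrix with u₁, u₂, u₃, u₄ as columns; the null space gives the coefficients.
One solution (up to scaling) is (3, 1, 1, -3).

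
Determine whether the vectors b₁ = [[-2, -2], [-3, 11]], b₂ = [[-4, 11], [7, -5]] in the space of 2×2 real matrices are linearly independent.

Take coordinates with respect to the standard basis {E₁₁, E₁₂, E₂₁, E₂₂}.
Place the vectors as rows of a 2×4 matrix and reduce to echelon form.
The reduction yields 2 nonzero rows, so the rank is 2.
Since rank = 2 (the number of vectors), the set is linearly independent.

linearly independent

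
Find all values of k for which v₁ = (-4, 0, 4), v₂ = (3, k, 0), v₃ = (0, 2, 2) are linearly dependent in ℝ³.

Place the vectors as rows of a 3×3 matrix; dependence ⇔ determinant zero.
Cofactor expansion gives det = 24 - 8*k.
This vanishes exactly when k = 3.

k = 3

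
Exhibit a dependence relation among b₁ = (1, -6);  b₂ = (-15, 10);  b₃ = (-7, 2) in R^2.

b₁ + b₂ - 2b₃ = 0

Set up α₁b₁ + … + α₃b₃ = 0 and solve the homogeneous system.
One solution (up to scaling) is (1, 1, -2).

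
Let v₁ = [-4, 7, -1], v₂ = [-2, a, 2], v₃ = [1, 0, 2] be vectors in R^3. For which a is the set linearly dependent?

The set is linearly dependent precisely when det[v₁; v₂; v₃] = 0.
Expanding, det = 42 - 7*a.
Setting this to zero gives a = 6.

a = 6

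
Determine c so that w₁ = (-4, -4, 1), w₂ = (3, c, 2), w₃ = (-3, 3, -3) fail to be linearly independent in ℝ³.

c = -7/5

The set is linearly dependent precisely when det[w₁; w₂; w₃] = 0.
Cofactor expansion gives det = 15*c + 21.
Setting this to zero gives c = -7/5.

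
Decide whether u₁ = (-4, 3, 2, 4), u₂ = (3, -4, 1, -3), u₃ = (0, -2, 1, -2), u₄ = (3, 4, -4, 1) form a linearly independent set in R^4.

linearly independent

Form the 4×4 matrix with these as columns; its determinant is 38.
A nonzero determinant means the columns are linearly independent.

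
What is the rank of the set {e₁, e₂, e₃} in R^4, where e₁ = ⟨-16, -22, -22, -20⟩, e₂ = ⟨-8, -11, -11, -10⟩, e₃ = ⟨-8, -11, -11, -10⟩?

rank 1

Form the matrix with e₁, e₂, e₃ as columns and reduce.
There is 1 pivot column, so rank = 1.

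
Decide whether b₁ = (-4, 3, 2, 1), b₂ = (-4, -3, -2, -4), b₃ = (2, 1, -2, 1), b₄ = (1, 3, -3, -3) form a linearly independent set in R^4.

The matrix [b₁|b₂|b₃|b₄] has determinant 306.
A nonzero determinant means the columns are linearly independent.

linearly independent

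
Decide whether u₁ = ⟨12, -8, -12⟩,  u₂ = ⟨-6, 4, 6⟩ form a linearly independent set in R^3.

linearly dependent

Row-reduce the matrix whose columns are u₁, u₂.
The reduction yields 1 nonzero row, so the rank is 1.
Since rank 1 < 2, the set is linearly dependent.
Indeed u₁ + 2u₂ = 0.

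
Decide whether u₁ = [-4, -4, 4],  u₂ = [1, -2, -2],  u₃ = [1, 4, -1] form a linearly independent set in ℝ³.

linearly independent

Row-reduce the matrix whose columns are u₁, u₂, u₃.
The reduction yields 3 nonzero rows, so the rank is 3.
Since rank = 3 (the number of vectors), the set is linearly independent.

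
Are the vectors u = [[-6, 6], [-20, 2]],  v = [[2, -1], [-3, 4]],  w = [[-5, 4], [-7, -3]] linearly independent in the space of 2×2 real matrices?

Take coordinates with respect to the standard basis {E₁₁, E₁₂, E₂₁, E₂₂}.
Row-reduce the matrix whose columns are u, v, w.
The reduction yields 2 nonzero rows, so the rank is 2.
Since rank 2 < 3, the set is linearly dependent.

linearly dependent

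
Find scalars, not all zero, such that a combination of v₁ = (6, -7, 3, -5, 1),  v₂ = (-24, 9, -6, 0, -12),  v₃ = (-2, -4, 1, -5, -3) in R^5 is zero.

3v₁ + v₂ - 3v₃ = 0

Solve the homogeneous system with v₁, v₂, v₃ as columns by row-reducing the coefficient matrix.
A generator of the null space is (3, 1, -3).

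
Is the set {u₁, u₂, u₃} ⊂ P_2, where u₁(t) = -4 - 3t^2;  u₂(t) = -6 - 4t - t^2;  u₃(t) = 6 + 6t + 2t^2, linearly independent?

linearly independent

Write each element as a coordinate vector in ℝ³ using {1, t, t^2}.
Form the 3×3 matrix with these as columns; its determinant is 44.
A nonzero determinant means the columns are linearly independent.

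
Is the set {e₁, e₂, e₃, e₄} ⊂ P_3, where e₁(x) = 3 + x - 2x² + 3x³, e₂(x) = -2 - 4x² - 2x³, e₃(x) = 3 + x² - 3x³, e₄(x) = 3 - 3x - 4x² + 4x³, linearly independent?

Write each element as a coordinate vector in ℝ⁴ using {1, x, …, x³}.
The matrix [e₁|e₂|e₃|e₄] has determinant -418.
A nonzero determinant means the columns are linearly independent.

linearly independent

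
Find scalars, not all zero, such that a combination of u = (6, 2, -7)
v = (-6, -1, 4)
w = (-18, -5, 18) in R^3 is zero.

Set up α₁u + … + α₃w = 0 and solve the homogeneous system.
The free variable yields coefficients (2, -1, 1) (any nonzero multiple also works).

2u - v + w = 0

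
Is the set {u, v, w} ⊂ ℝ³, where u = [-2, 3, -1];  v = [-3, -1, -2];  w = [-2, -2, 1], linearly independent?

Row-reduce the matrix whose columns are u, v, w.
The reduction yields 3 nonzero rows, so the rank is 3.
Since rank = 3 (the number of vectors), the set is linearly independent.

linearly independent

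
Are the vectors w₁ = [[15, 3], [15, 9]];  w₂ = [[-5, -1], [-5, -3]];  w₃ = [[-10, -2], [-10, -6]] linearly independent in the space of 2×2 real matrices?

Write each element as a coordinate vector in ℝ⁴ using {E₁₁, E₁₂, E₂₁, E₂₂}.
Place the vectors as rows of a 3×4 matrix and reduce to echelon form.
The reduction yields 1 nonzero row, so the rank is 1.
Since rank 1 < 3, the set is linearly dependent.

linearly dependent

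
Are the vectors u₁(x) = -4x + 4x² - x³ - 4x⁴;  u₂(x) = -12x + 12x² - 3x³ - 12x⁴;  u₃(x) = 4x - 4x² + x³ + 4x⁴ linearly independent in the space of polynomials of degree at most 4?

linearly dependent

Take coordinates with respect to the standard basis {1, x, …, x⁴}.
Place the vectors as rows of a 3×5 matrix and reduce to echelon form.
The reduction yields 1 nonzero row, so the rank is 1.
Since rank 1 < 3, the set is linearly dependent.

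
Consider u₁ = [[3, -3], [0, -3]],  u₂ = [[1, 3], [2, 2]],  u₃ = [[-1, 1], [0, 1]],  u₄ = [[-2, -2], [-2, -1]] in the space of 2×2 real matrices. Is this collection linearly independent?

linearly dependent

Write each element as a coordinate vector in ℝ⁴ using {E₁₁, E₁₂, E₂₁, E₂₂}.
The matrix [u₁|u₂|u₃|u₄] has determinant 0.
A zero determinant means the columns are linearly dependent.
Indeed u₁ + 3u₃ = 0.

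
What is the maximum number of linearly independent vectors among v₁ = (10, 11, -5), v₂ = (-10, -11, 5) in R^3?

1

Form the matrix with v₁, v₂ as columns and reduce.
Reduction leaves 1 leading entry, giving rank 1.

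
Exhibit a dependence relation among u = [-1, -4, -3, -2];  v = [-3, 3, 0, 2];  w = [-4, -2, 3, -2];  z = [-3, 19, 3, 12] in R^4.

Row-reduce the matrix with u, v, w, z as columns; the null space gives the coefficients.
A generator of the null space is (2, -3, 1, 1).

2u - 3v + w + z = 0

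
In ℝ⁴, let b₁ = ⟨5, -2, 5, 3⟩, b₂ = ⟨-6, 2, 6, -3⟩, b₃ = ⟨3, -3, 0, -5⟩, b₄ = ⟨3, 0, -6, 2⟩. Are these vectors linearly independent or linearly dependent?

Form the 4×4 matrix with these as columns; its determinant is -285.
A nonzero determinant means the columns are linearly independent.

linearly independent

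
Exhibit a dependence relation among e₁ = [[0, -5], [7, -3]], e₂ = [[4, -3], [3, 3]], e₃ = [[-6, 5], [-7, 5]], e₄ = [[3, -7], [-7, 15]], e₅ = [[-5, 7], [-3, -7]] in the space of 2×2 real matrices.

e₁ + 3e₂ + e₄ + 3e₅ = 0

Take coordinates with respect to {E₁₁, E₁₂, E₂₁, E₂₂}.
Solve the homogeneous system with e₁, e₂, e₃, e₄, e₅ as columns by row-reducing the coefficient matrix.
A generator of the null space is (1, 3, 0, 1, 3).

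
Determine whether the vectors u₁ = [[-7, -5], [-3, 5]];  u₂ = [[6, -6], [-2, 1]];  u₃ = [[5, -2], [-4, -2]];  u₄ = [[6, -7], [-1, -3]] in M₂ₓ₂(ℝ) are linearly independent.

Take coordinates with respect to the standard basis {E₁₁, E₁₂, E₂₁, E₂₂}.
Place the vectors as rows of a 4×4 matrix and reduce to echelon form.
The reduction yields 4 nonzero rows, so the rank is 4.
Since rank = 4 (the number of vectors), the set is linearly independent.

linearly independent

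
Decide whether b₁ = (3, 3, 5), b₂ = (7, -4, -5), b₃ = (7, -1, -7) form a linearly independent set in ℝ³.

linearly independent

Form the 3×3 matrix with these as columns; its determinant is 216.
A nonzero determinant means the columns are linearly independent.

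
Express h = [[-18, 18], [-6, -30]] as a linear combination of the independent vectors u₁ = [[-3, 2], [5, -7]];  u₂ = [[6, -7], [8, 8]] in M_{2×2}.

Take coordinate vectors relative to {E₁₁, E₁₂, E₂₁, E₂₂}.
Write h = α₁u₁ + α₂u₂ and equate components.
Row-reducing the augmented matrix gives the unique coefficients (α₁, α₂) = (2, -2).

h = 2u₁ - 2u₂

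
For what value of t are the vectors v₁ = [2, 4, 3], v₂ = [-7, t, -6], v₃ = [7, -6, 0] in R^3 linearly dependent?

t = -38/7

Dependence holds iff the 3×3 matrix [v₁ v₂ v₃] is singular.
The determinant works out to -21*t - 114.
Setting this to zero gives t = -38/7.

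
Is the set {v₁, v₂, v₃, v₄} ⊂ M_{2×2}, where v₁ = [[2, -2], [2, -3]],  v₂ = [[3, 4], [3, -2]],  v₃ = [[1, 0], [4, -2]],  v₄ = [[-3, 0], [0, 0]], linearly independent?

linearly independent

Write each element as a coordinate vector in ℝ⁴ using {E₁₁, E₁₂, E₂₁, E₂₂}.
The matrix [v₁|v₂|v₃|v₄] has determinant -108.
A nonzero determinant means the columns are linearly independent.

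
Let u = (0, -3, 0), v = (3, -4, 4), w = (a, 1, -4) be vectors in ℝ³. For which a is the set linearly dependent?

a = -3

The vectors are dependent exactly when the determinant of the matrix with rows u, v, w vanishes.
Expanding, det = -12*a - 36.
Solving -12*a - 36 = 0 yields a = -3.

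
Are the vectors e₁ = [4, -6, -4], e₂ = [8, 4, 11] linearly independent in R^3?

Place the vectors as rows of a 2×3 matrix and reduce to echelon form.
The reduction yields 2 nonzero rows, so the rank is 2.
Since rank = 2 (the number of vectors), the set is linearly independent.

linearly independent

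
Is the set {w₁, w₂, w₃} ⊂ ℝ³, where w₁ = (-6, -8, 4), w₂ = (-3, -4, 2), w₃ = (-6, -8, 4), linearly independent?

Row-reduce the matrix whose columns are w₁, w₂, w₃.
The reduction yields 1 nonzero row, so the rank is 1.
Since rank 1 < 3, the set is linearly dependent.

linearly dependent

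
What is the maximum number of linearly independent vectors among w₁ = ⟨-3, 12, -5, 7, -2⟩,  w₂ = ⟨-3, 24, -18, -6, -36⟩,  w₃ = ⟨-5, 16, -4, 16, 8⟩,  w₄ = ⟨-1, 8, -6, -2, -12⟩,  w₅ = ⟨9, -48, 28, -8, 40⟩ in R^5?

2

Apply Gaussian elimination to the matrix whose rows are w₁, w₂, w₃, w₄, w₅.
Exactly 2 pivots survive; hence the rank is 2.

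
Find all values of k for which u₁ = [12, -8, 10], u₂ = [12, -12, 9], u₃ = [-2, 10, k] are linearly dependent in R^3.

k = 1/2

Dependence holds iff the 3×3 matrix [u₁ u₂ u₃] is singular.
Expanding, det = 24 - 48*k.
Solving 24 - 48*k = 0 yields k = 1/2.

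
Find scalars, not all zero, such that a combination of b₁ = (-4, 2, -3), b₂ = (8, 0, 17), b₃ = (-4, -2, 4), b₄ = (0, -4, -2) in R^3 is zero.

3b₁ + b₂ - b₃ + 2b₄ = 0

Solve the homogeneous system with b₁, b₂, b₃, b₄ as columns by row-reducing the coefficient matrix.
A generator of the null space is (3, 1, -1, 2).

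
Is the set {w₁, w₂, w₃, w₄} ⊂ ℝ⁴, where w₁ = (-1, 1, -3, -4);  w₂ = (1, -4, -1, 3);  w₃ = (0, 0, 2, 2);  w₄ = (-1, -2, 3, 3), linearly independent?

The matrix [w₁|w₂|w₃|w₄] has determinant -12.
A nonzero determinant means the columns are linearly independent.

linearly independent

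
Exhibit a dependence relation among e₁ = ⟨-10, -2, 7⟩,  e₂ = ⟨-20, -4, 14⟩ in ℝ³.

Solve the homogeneous system with e₁, e₂ as columns by row-reducing the coefficient matrix.
The free variable yields coefficients (2, -1) (any nonzero multiple also works).

2e₁ - e₂ = 0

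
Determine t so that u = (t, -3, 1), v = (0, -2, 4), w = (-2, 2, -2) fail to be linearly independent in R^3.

t = 5

The vectors are dependent exactly when the determinant of the matrix with rows u, v, w vanishes.
Cofactor expansion gives det = 20 - 4*t.
Solving 20 - 4*t = 0 yields t = 5.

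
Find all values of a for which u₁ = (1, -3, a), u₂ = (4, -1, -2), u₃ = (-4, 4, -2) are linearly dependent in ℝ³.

Place the vectors as rows of a 3×3 matrix; dependence ⇔ determinant zero.
Expanding, det = 12*a - 38.
This vanishes exactly when a = 19/6.

a = 19/6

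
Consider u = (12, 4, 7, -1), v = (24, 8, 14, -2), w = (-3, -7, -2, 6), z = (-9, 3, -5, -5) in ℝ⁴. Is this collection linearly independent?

linearly dependent

Row-reduce the matrix whose columns are u, v, w, z.
The reduction yields 2 nonzero rows, so the rank is 2.
Since rank 2 < 4, the set is linearly dependent.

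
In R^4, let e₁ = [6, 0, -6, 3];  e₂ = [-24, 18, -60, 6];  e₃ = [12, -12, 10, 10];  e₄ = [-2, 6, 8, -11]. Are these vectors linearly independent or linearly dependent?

linearly dependent

Place the vectors as rows of a 4×4 matrix and reduce to echelon form.
The reduction yields 3 nonzero rows, so the rank is 3.
Since rank 3 < 4, the set is linearly dependent.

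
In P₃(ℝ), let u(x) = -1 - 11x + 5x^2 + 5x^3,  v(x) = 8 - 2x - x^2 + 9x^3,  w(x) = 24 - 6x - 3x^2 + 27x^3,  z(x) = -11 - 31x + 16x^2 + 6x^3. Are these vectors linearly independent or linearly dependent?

Take coordinates with respect to the standard basis {1, x, …, x^3}.
Row-reduce the matrix whose columns are u, v, w, z.
The reduction yields 2 nonzero rows, so the rank is 2.
Since rank 2 < 4, the set is linearly dependent.
Indeed 3v - w = 0.

linearly dependent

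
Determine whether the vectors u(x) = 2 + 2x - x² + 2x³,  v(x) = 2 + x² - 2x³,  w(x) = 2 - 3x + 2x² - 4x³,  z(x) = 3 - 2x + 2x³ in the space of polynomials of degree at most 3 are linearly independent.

Write each element as a coordinate vector in ℝ⁴ using {1, x, …, x³}.
Row-reduce the matrix whose columns are u, v, w, z.
The reduction yields 4 nonzero rows, so the rank is 4.
Since rank = 4 (the number of vectors), the set is linearly independent.

linearly independent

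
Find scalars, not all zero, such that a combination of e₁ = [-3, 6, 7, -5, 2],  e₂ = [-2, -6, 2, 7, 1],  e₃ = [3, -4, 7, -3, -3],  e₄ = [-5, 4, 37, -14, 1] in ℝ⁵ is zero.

3e₁ + e₂ + 2e₃ - e₄ = 0

Row-reduce the matrix with e₁, e₂, e₃, e₄ as columns; the null space gives the coefficients.
One solution (up to scaling) is (3, 1, 2, -1).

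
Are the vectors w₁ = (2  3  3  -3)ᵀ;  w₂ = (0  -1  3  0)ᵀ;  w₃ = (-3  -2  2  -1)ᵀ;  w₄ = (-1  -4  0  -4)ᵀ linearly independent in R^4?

Row-reduce the matrix whose columns are w₁, w₂, w₃, w₄.
The reduction yields 4 nonzero rows, so the rank is 4.
Since rank = 4 (the number of vectors), the set is linearly independent.

linearly independent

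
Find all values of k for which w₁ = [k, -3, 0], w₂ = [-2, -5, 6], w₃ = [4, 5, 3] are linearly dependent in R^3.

k = -2

Place the vectors as rows of a 3×3 matrix; dependence ⇔ determinant zero.
The determinant works out to -45*k - 90.
This vanishes exactly when k = -2.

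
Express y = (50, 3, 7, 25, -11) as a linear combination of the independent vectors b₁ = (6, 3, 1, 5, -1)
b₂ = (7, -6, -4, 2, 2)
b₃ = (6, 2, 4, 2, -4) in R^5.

y = 3b₁ + 2b₂ + 3b₃

Since b₁, b₂, b₃ are independent, the coefficients expressing y are uniquely determined by a linear system.
The system has the unique solution (α₁, α₂, α₃) = (3, 2, 3).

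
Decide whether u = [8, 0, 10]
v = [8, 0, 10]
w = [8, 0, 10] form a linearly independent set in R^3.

The matrix [u|v|w] has determinant 0.
A zero determinant means the columns are linearly dependent.
Indeed u - v = 0.

linearly dependent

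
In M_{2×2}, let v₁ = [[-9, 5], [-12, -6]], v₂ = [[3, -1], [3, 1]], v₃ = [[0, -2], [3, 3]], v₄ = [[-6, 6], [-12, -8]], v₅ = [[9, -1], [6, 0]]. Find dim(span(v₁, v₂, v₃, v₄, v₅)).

dim = 2

Use coordinates relative to {E₁₁, E₁₂, E₂₁, E₂₂}.
Apply Gaussian elimination to the matrix whose rows are v₁, v₂, v₃, v₄, v₅.
There are 2 pivot columns, so rank = 2.
(With 5 elements in a 4-dimensional space the rank is at most 4.)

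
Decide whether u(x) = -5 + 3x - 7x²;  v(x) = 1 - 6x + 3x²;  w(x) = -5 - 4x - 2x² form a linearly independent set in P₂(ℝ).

linearly independent

Take coordinates with respect to the standard basis {1, x, x²}.
Form the 3×3 matrix with these as columns; its determinant is 79.
A nonzero determinant means the columns are linearly independent.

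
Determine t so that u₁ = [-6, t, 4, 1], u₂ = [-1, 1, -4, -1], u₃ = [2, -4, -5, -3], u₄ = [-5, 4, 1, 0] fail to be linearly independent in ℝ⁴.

Dependence holds iff the 4×4 matrix [u₁ u₂ u₃ u₄] is singular.
Cofactor expansion gives det = 40*t - 205.
Setting this to zero gives t = 41/8.

t = 41/8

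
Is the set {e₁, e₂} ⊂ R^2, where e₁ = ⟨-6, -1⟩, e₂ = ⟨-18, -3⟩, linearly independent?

linearly dependent

Row-reduce the matrix whose columns are e₁, e₂.
The reduction yields 1 nonzero row, so the rank is 1.
Since rank 1 < 2, the set is linearly dependent.
Indeed 3e₁ - e₂ = 0.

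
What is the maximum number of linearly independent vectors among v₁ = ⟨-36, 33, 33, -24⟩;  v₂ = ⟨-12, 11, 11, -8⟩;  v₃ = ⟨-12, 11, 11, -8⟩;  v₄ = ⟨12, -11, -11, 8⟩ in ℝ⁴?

Put the 4×4 matrix [v₁|v₂|v₃|v₄] into echelon form.
The echelon form has 1 nonzero row, so the rank is 1.

1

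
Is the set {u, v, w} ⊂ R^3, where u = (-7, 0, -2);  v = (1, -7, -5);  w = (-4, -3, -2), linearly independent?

linearly independent

The matrix [u|v|w] has determinant 69.
A nonzero determinant means the columns are linearly independent.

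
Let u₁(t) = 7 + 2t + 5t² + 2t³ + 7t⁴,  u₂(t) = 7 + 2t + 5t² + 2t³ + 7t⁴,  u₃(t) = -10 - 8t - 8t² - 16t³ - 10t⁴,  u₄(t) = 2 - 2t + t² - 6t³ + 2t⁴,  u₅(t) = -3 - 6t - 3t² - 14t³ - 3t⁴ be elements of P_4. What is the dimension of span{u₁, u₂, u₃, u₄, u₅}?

dim = 2

Pass to coordinate vectors with respect to the basis {1, t, …, t⁴}.
Put the 5×5 matrix [u₁|u₂|u₃|u₄|u₅] into echelon form.
Exactly 2 pivots survive; hence the rank is 2.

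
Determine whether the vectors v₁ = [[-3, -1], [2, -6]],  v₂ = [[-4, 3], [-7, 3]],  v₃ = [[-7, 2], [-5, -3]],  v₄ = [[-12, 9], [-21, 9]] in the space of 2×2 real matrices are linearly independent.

linearly dependent

Write each element as a coordinate vector in ℝ⁴ using {E₁₁, E₁₂, E₂₁, E₂₂}.
One vector is a scalar multiple of another, so the set is dependent.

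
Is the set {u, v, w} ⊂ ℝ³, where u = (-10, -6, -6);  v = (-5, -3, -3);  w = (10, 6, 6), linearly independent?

The matrix [u|v|w] has determinant 0.
A zero determinant means the columns are linearly dependent.
Indeed u - 2v = 0.

linearly dependent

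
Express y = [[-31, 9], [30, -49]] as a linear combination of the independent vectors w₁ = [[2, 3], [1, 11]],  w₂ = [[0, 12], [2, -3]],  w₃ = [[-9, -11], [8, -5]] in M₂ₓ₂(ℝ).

y = -2w₁ + 4w₂ + 3w₃

Work in coordinates with respect to the standard basis {E₁₁, E₁₂, E₂₁, E₂₂}.
Solve the system with w₁, w₂, w₃ as columns and y as the right-hand side.
Back-substitution yields (c₁, c₂, c₃) = (-2, 4, 3).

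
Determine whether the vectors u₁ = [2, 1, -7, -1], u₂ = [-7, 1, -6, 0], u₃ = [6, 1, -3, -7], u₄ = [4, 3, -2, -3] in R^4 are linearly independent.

linearly independent

The matrix [u₁|u₂|u₃|u₄] has determinant 930.
A nonzero determinant means the columns are linearly independent.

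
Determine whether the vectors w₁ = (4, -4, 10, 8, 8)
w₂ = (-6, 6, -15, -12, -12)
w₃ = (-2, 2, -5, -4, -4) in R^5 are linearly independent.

Place the vectors as rows of a 3×5 matrix and reduce to echelon form.
The reduction yields 1 nonzero row, so the rank is 1.
Since rank 1 < 3, the set is linearly dependent.

linearly dependent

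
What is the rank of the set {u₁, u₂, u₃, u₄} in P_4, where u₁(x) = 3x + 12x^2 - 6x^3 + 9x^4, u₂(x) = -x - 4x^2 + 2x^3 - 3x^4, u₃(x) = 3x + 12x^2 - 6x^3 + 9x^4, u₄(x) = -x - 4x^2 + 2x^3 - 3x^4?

Use coordinates relative to {1, x, …, x^4}.
Put the 5×4 matrix [u₁|u₂|u₃|u₄] into echelon form.
Reduction leaves 1 leading entry, giving rank 1.

1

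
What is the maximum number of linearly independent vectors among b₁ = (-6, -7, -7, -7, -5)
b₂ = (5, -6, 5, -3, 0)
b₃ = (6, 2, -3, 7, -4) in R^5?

3

Put the 5×3 matrix [b₁|b₂|b₃] into echelon form.
There are 3 pivot columns, so rank = 3.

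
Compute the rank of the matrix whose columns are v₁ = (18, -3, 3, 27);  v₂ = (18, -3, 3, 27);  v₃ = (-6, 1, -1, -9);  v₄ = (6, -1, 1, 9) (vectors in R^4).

rank 1

Put the 4×4 matrix [v₁|v₂|v₃|v₄] into echelon form.
The echelon form has 1 nonzero row, so the rank is 1.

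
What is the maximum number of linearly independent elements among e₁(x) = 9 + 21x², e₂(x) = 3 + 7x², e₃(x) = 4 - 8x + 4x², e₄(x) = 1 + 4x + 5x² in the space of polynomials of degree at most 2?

Represent each element by its coordinate vector in ℝ³.
Form the matrix with e₁, e₂, e₃, e₄ as columns and reduce.
Reduction leaves 2 leading entries, giving rank 2.
(With 4 elements in a 3-dimensional space the rank is at most 3.)

2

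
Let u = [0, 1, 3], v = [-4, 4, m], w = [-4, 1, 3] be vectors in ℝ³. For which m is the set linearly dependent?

m = 12

The set is linearly dependent precisely when det[u; v; w] = 0.
The determinant works out to 48 - 4*m.
Setting this to zero gives m = 12.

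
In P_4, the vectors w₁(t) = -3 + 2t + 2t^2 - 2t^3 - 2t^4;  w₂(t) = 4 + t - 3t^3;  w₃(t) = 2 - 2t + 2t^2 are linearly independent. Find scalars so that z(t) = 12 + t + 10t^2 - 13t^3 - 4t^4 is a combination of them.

z = 2w₁ + 3w₂ + 3w₃

Take coordinate vectors relative to {1, t, …, t^4}.
Since w₁, w₂, w₃ are independent, the coefficients expressing z are uniquely determined by a linear system.
The system has the unique solution (α₁, α₂, α₃) = (2, 3, 3).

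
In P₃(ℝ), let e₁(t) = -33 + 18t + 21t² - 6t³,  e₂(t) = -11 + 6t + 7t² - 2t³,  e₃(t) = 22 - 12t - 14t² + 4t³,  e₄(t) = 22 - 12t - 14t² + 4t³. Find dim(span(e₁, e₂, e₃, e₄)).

1

Pass to coordinate vectors with respect to the basis {1, t, …, t³}.
Row-reduce the 4×4 matrix with these as rows.
Reduction leaves 1 leading entry, giving rank 1.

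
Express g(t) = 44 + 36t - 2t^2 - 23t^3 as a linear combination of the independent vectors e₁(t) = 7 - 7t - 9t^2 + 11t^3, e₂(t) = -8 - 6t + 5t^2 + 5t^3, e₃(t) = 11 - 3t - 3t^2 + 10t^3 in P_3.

g = -3e₁ - 4e₂ + 3e₃

Take coordinate vectors relative to {1, t, …, t^3}.
Set up the augmented matrix [e₁ | e₂ | e₃ | g] and row-reduce.
The system has the unique solution (α₁, α₂, α₃) = (-3, -4, 3).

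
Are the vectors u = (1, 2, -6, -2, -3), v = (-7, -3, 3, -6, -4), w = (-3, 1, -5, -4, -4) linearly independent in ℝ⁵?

linearly independent

Place the vectors as rows of a 3×5 matrix and reduce to echelon form.
The reduction yields 3 nonzero rows, so the rank is 3.
Since rank = 3 (the number of vectors), the set is linearly independent.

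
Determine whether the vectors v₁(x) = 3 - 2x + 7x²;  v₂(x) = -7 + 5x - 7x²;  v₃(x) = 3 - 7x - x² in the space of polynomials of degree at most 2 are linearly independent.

Take coordinates with respect to the standard basis {1, x, x²}.
Form the 3×3 matrix with these as columns; its determinant is 132.
A nonzero determinant means the columns are linearly independent.

linearly independent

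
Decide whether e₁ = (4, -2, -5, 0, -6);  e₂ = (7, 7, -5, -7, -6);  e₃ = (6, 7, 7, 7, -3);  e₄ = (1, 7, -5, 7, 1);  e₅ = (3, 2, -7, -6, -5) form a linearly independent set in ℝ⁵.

Form the 5×5 matrix with these as columns; its determinant is -12168.
A nonzero determinant means the columns are linearly independent.

linearly independent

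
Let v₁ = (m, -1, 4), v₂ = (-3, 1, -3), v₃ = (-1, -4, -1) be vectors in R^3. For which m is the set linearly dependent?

Dependence holds iff the 3×3 matrix [v₁ v₂ v₃] is singular.
Expanding, det = 52 - 13*m.
This vanishes exactly when m = 4.

m = 4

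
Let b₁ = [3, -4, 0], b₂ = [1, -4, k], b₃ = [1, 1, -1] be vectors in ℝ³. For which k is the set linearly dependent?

The vectors are dependent exactly when the determinant of the matrix with rows b₁, b₂, b₃ vanishes.
The determinant works out to 8 - 7*k.
This vanishes exactly when k = 8/7.

k = 8/7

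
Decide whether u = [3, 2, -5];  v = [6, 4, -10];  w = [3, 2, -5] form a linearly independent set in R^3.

The matrix [u|v|w] has determinant 0.
A zero determinant means the columns are linearly dependent.
Indeed 2u - v = 0.

linearly dependent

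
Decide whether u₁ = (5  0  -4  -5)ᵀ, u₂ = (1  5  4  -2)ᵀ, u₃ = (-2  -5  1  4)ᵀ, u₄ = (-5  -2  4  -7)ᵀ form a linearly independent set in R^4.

linearly independent

Row-reduce the matrix whose columns are u₁, u₂, u₃, u₄.
The reduction yields 4 nonzero rows, so the rank is 4.
Since rank = 4 (the number of vectors), the set is linearly independent.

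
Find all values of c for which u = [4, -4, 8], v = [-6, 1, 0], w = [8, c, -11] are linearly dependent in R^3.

c = 13/4

Place the vectors as rows of a 3×3 matrix; dependence ⇔ determinant zero.
Expanding, det = 156 - 48*c.
Solving 156 - 48*c = 0 yields c = 13/4.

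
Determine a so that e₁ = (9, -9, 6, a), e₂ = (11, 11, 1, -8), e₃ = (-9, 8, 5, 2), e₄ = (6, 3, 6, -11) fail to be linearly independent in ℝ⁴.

a = -59/4

The set is linearly dependent precisely when det[e₁; e₂; e₃; e₄] = 0.
The determinant works out to -1212*a - 17877.
Setting this to zero gives a = -59/4.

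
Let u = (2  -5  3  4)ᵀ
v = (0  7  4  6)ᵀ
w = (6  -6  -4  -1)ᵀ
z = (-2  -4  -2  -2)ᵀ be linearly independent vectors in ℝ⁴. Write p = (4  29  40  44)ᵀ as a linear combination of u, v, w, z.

p = 4u + 3v - 2w - 4z

Solve the system with u, v, w, z as columns and p as the right-hand side.
Back-substitution yields (c₁, …, c₄) = (4, 3, -2, -4).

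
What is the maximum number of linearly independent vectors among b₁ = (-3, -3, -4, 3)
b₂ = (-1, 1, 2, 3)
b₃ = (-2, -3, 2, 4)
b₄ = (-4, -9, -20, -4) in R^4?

Row-reduce the 4×4 matrix with these as rows.
There are 3 pivot columns, so rank = 3.

3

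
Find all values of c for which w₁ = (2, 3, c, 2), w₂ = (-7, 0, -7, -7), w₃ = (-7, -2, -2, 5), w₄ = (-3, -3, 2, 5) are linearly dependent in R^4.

The set is linearly dependent precisely when det[w₁; w₂; w₃; w₄] = 0.
The determinant works out to -140*c - 140.
This vanishes exactly when c = -1.

c = -1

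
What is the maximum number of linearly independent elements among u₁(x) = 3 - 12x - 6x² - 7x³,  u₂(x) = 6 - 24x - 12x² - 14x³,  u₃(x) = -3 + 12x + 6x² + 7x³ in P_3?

1

Use coordinates relative to {1, x, …, x³}.
Row-reduce the 3×4 matrix with these as rows.
There is 1 pivot column, so rank = 1.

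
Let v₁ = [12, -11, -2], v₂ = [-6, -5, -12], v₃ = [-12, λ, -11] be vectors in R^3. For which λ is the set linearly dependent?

λ = 1/2

The set is linearly dependent precisely when det[v₁; v₂; v₃] = 0.
The determinant works out to 156*λ - 78.
Setting this to zero gives λ = 1/2.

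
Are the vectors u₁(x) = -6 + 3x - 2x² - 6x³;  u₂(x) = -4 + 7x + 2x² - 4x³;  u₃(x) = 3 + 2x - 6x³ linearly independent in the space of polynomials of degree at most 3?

linearly independent

Write each element as a coordinate vector in ℝ⁴ using {1, x, …, x³}.
Place the vectors as rows of a 3×4 matrix and reduce to echelon form.
The reduction yields 3 nonzero rows, so the rank is 3.
Since rank = 3 (the number of vectors), the set is linearly independent.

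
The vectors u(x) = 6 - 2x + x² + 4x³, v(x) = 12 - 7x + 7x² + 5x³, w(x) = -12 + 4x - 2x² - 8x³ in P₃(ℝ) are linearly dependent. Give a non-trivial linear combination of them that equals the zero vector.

2u + w = 0

Write each element as a vector in ℝ⁴ using {1, x, …, x³}.
Solve the homogeneous system with u, v, w as columns by row-reducing the coefficient matrix.
One solution (up to scaling) is (2, 0, 1).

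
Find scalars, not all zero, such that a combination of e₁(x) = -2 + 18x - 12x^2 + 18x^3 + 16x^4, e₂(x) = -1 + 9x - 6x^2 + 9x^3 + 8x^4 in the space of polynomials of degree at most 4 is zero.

Write each element as a vector in ℝ⁵ using {1, x, …, x^4}.
Set up α₁e₁ + α₂e₂ = 0 and solve the homogeneous system.
One solution (up to scaling) is (1, -2).

e₁ - 2e₂ = 0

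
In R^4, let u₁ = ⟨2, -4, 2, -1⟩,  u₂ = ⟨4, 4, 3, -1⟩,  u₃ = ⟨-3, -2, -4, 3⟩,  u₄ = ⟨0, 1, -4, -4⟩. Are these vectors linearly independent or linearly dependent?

linearly independent

Form the 4×4 matrix with these as columns; its determinant is 367.
A nonzero determinant means the columns are linearly independent.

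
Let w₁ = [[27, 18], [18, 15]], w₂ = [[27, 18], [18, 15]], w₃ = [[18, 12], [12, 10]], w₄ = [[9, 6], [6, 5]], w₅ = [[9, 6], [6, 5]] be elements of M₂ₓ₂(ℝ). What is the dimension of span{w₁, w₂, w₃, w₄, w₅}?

1

Use coordinates relative to {E₁₁, E₁₂, E₂₁, E₂₂}.
Put the 4×5 matrix [w₁|w₂|w₃|w₄|w₅] into echelon form.
Exactly 1 pivot survives; hence the rank is 1.
(With 5 elements in a 4-dimensional space the rank is at most 4.)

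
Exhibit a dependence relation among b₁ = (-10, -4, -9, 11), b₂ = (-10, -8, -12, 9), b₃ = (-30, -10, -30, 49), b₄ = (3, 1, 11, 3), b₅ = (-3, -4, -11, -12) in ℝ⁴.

Row-reduce the matrix with b₁, b₂, b₃, b₄, b₅ as columns; the null space gives the coefficients.
The free variable yields coefficients (2, 1, -1, -2, -2) (any nonzero multiple also works).

2b₁ + b₂ - b₃ - 2b₄ - 2b₅ = 0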